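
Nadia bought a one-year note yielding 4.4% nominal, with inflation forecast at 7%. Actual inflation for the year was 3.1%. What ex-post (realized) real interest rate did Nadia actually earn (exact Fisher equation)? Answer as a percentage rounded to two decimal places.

1.26%

Ex-post: (1 + 0.0440)/(1 + 0.0310) − 1 = 1.2609%
So the realized real rate is 1.26%.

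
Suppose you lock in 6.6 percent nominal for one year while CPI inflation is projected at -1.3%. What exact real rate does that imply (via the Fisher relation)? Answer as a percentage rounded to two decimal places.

8.00%

By the Fisher relation, 1 + r = (1 + i)/(1 + π).
1 + r = 1.06600 / 0.98700 = 1.080041
r = 1.080041 − 1 = 8.0041%, i.e. 8.00%.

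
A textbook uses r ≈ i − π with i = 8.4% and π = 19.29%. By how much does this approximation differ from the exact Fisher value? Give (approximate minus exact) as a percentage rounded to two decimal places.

-1.76%

Approximate: r ≈ 8.400% − 19.290% = -10.8900%
Exact: (1 + 0.0840)/(1 + 0.1929) − 1 = -9.1290%
Error = -10.8900% − (-9.1290%) = -1.7610% → -1.76%.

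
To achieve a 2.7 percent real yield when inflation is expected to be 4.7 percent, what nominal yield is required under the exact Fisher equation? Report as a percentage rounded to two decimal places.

7.53%

(1 + i) = (1 + r)(1 + π) = 1.02700 × 1.04700 = 1.075269
i = 1.075269 − 1, so the required nominal rate is 7.53%.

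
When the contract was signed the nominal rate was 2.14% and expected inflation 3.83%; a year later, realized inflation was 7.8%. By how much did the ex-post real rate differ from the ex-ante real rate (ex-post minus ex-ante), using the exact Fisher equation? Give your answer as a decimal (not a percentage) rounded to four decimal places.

Ex-ante: (1 + 0.0214)/(1 + 0.0383) − 1 = -1.6277%
Ex-post: (1 + 0.0214)/(1 + 0.0780) − 1 = -5.2505%
Difference (ex-post − ex-ante) = -3.6228% → -0.0362.

-0.0362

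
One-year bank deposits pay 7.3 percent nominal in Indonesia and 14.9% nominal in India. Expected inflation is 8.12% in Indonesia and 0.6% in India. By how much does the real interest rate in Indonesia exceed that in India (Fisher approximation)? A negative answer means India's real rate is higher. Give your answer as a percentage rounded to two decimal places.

Indonesia: 7.3% − 8.12% = -0.820%
India: 14.9% − 0.6% = 14.300%
Differential = -15.120% → -15.12%.

-15.12%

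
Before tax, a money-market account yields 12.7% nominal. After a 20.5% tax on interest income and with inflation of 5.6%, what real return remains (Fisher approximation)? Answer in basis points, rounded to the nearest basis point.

450 basis points

After-tax nominal return = 12.7% × (1 − 0.205) = 10.0965%.
r ≈ 10.0965% − 5.6% → 450 basis points.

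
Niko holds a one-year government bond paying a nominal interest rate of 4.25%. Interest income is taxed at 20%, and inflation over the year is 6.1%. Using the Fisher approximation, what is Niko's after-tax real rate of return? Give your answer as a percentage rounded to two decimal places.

After-tax nominal return = 4.25% × (1 − 0.2) = 3.4000%.
r ≈ 3.4000% − 6.1% → -2.70%.

-2.70%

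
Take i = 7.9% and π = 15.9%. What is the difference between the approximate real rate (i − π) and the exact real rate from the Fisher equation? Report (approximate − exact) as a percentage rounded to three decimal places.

-1.097%

Approximate: r ≈ 7.900% − 15.900% = -8.0000%
Exact: (1 + 0.0790)/(1 + 0.1590) − 1 = -6.902502%
Error = -8.0000% − (-6.902502%) = -1.097498% → -1.097%.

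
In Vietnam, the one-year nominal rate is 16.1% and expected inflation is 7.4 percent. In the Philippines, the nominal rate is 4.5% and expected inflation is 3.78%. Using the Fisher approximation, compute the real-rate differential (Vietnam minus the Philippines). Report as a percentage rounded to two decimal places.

7.98%

Vietnam: 16.1% − 7.4% = 8.700%
The Philippines: 4.5% − 3.78% = 0.720%
Differential = 7.980% → 7.98%.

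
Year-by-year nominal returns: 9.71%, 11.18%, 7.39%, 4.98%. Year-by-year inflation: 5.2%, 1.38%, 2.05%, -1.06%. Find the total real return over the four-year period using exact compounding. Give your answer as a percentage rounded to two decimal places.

27.70%

Nominal growth factor = 1.0971 × 1.1118 × 1.0739 × 1.0498 = 1.375129
Price-level growth factor = 1.0520 × 1.0138 × 1.0205 × 0.9894 = 1.076844
Real growth factor = 1.375129 / 1.076844 = 1.276998
Total real return = 1.276998 − 1 → 27.70%.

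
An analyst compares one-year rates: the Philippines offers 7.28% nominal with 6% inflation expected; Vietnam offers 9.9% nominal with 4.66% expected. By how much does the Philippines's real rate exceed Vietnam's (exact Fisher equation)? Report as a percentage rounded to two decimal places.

-3.80%

The Philippines: (1 + 0.0728)/(1 + 0.0600) − 1 = 1.2075%
Vietnam: (1 + 0.0990)/(1 + 0.0466) − 1 = 5.0067%
Differential = 1.2075% − 5.0067% = -3.7991% → -3.80%.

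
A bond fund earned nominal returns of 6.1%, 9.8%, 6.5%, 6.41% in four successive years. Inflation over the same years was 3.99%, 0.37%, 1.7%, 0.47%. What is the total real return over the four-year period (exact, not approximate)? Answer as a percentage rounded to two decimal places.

Nominal growth factor = 1.0610 × 1.0980 × 1.0650 × 1.0641 = 1.320231
Price-level growth factor = 1.0399 × 1.0037 × 1.0170 × 1.0047 = 1.066480
Real growth factor = 1.320231 / 1.066480 = 1.237932
Total real return = 1.237932 − 1 → 23.79%.

23.79%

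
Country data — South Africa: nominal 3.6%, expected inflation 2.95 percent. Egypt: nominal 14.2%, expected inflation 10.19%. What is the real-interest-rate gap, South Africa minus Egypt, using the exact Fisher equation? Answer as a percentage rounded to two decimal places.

-3.01%

South Africa: (1 + 0.0360)/(1 + 0.0295) − 1 = 0.6314%
Egypt: (1 + 0.1420)/(1 + 0.1019) − 1 = 3.6392%
Differential = 0.6314% − 3.6392% = -3.0078% → -3.01%.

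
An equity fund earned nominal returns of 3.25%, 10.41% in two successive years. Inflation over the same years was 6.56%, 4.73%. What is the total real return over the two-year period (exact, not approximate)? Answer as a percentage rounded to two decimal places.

2.15%

Compound the nominal returns: 1.0325 × 1.1041 = 1.139983.
Compound inflation: 1.0656 × 1.0473 = 1.116003.
Deflate: 1.139983 / 1.116003 = 1.021488.
Total real return = 1.021488 − 1 → 2.15%.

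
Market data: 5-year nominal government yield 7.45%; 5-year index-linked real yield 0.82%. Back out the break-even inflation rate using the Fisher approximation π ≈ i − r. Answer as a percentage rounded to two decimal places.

6.63%

π ≈ i − r = 7.45% − 0.82% → 6.63%.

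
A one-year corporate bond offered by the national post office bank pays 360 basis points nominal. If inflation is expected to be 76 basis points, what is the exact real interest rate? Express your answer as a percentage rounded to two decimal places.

2.82%

By the Fisher relation, 1 + r = (1 + i)/(1 + π).
1 + r = 1.03600 / 1.00760 = 1.028186
r = 1.028186 − 1 = 2.8186%, i.e. 2.82%.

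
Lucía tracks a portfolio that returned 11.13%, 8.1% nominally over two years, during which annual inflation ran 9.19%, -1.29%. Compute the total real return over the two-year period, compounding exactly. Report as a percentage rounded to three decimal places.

11.458%

Compound the nominal returns: 1.1113 × 1.0810 = 1.201315.
Compound inflation: 1.0919 × 0.9871 = 1.077814.
Deflate: 1.201315 / 1.077814 = 1.114584.
Total real return = 1.114584 − 1 → 11.458%.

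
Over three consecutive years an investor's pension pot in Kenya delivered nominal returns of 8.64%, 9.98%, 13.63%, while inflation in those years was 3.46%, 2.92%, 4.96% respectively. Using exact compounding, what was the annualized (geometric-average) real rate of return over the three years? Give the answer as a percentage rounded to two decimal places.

6.70%

Nominal growth factor = 1.0864 × 1.0998 × 1.1363 = 1.35767706
Price-level growth factor = 1.0346 × 1.0292 × 1.0496 = 1.11762491
Real growth factor = 1.35767706 / 1.11762491 = 1.21478775
Annualized real rate = 1.21478775^(1/3) − 1 = 6.7006% → 6.70%.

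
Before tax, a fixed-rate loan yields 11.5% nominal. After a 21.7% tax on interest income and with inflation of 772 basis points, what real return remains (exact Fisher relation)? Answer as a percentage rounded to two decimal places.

1.19%

After-tax nominal return = 11.5% × (1 − 0.217) = 9.0045%.
1 + r = 1.090045 / 1.07720 = 1.011924
After-tax real rate = 1.011924 − 1 → 1.19%.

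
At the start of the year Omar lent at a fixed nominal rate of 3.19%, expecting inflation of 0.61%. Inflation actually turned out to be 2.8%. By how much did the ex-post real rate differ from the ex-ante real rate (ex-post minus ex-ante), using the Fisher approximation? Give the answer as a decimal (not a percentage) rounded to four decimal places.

-0.0219

Ex-ante: 3.19% − 0.61% = 2.580%
Ex-post: 3.19% − 2.8% = 0.390%
Difference (ex-post − ex-ante) = -2.1900% → -0.0219.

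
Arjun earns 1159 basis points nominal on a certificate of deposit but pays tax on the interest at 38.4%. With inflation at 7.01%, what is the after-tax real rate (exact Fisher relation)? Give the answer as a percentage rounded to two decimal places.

0.12%

After-tax nominal return = 11.59% × (1 − 0.384) = 7.13944%.
1 + r = 1.0713944 / 1.07010 = 1.001210
After-tax real rate = 1.001210 − 1 → 0.12%.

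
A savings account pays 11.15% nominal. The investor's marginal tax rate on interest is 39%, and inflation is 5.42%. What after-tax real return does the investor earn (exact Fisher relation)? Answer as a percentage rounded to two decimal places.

1.31%

After-tax nominal return = 11.15% × (1 − 0.39) = 6.8015%.
1 + r = 1.068015 / 1.05420 = 1.013105
After-tax real rate = 1.013105 − 1 → 1.31%.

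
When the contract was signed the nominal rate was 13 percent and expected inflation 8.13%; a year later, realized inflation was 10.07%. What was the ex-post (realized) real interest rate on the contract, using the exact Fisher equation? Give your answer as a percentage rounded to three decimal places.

2.662%

Ex-post: (1 + 0.1300)/(1 + 0.1007) − 1 = 2.6619%
So the realized real rate is 2.662%.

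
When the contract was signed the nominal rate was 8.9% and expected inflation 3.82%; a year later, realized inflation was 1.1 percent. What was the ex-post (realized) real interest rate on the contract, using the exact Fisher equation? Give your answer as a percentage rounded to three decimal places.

Ex-post: (1 + 0.0890)/(1 + 0.0110) − 1 = 7.7151%
So the realized real rate is 7.715%.

7.715%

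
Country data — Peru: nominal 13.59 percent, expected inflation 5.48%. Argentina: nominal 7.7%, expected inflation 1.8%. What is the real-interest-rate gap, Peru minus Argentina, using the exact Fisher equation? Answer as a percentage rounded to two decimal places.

1.89%

Peru: (1 + 0.1359)/(1 + 0.0548) − 1 = 7.6887%
Argentina: (1 + 0.0770)/(1 + 0.0180) − 1 = 5.7957%
Differential = 7.6887% − 5.7957% = 1.8930% → 1.89%.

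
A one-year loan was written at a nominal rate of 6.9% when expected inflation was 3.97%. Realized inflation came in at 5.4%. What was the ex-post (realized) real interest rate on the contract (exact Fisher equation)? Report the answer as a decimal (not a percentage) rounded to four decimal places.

Ex-post: (1 + 0.0690)/(1 + 0.0540) − 1 = 1.4231%
So the realized real rate is 0.0142.

0.0142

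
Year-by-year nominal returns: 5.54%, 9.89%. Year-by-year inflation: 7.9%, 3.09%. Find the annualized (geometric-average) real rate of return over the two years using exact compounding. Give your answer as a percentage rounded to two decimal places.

Nominal growth factor = 1.0554 × 1.0989 = 1.15977906
Price-level growth factor = 1.0790 × 1.0309 = 1.11234110
Real growth factor = 1.15977906 / 1.11234110 = 1.04264695
Annualized real rate = 1.04264695^(1/2) − 1 = 2.1101% → 2.11%.

2.11%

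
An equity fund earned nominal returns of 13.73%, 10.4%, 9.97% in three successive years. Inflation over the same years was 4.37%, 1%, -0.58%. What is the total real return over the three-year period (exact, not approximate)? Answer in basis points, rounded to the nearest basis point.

Nominal growth factor = 1.1373 × 1.1040 × 1.0997 = 1.380760
Price-level growth factor = 1.0437 × 1.0100 × 0.9942 = 1.048023
Real growth factor = 1.380760 / 1.048023 = 1.317491
Total real return = 1.317491 − 1 → 3175 basis points.

3175 basis points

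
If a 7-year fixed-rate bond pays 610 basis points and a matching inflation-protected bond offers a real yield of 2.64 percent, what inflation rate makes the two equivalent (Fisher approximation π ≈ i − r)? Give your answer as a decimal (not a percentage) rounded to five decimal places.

0.03460

π ≈ i − r = 6.1% − 2.64% → 0.03460.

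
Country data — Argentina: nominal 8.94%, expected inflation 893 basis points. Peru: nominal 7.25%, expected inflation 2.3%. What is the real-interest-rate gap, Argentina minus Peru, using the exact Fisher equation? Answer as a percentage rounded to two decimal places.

-4.83%

Argentina: (1 + 0.0894)/(1 + 0.0893) − 1 = 0.0092%
Peru: (1 + 0.0725)/(1 + 0.0230) − 1 = 4.8387%
Differential = 0.0092% − 4.8387% = -4.8295% → -4.83%.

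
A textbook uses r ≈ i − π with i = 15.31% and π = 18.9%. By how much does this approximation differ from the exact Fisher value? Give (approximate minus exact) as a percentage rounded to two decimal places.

-0.57%

Approximate: r ≈ 15.310% − 18.900% = -3.5900%
Exact: (1 + 0.1531)/(1 + 0.1890) − 1 = -3.0193%
Error = -3.5900% − (-3.0193%) = -0.5707% → -0.57%.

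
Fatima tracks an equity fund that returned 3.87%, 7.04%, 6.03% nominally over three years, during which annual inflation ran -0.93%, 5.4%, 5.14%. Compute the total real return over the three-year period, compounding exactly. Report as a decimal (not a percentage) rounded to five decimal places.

0.07378

Compound the nominal returns: 1.0387 × 1.0704 × 1.0603 = 1.178867.
Compound inflation: 0.9907 × 1.0540 × 1.0514 = 1.097870.
Deflate: 1.178867 / 1.097870 = 1.073777.
Total real return = 1.073777 − 1 → 0.07378.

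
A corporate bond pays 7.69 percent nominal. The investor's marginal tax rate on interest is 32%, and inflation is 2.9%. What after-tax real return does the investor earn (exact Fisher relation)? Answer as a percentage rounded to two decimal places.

2.26%

After-tax nominal return = 7.69% × (1 − 0.32) = 5.2292%.
1 + r = 1.052292 / 1.02900 = 1.022636
After-tax real rate = 1.022636 − 1 → 2.26%.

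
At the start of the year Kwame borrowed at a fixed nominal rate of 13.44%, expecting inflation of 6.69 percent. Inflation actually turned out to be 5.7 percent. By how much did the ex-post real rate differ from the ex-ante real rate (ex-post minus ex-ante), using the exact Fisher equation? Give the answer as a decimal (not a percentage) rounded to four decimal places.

0.0100

Ex-ante: (1 + 0.1344)/(1 + 0.0669) − 1 = 6.3267%
Ex-post: (1 + 0.1344)/(1 + 0.0570) − 1 = 7.3226%
Difference (ex-post − ex-ante) = 0.9959% → 0.0100.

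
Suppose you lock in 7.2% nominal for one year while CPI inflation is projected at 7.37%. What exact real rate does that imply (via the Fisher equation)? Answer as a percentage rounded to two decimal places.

-0.16%

1 + r = 1.07200 / 1.07370 = 0.998417
r = 0.998417 − 1 = -0.1583%, i.e. -0.16%.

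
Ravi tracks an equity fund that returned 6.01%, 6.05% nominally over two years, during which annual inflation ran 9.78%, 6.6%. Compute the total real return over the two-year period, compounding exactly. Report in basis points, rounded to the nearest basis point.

Nominal growth factor = 1.0601 × 1.0605 = 1.124236
Price-level growth factor = 1.0978 × 1.0660 = 1.170255
Real growth factor = 1.124236 / 1.170255 = 0.960676
Total real return = 0.960676 − 1 → -393 basis points.

-393 basis points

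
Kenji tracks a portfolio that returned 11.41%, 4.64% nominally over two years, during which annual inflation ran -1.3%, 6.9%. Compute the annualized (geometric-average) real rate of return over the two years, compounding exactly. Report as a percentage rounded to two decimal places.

5.11%

Nominal growth factor = 1.1141 × 1.0464 = 1.16579424
Price-level growth factor = 0.9870 × 1.0690 = 1.05510300
Real growth factor = 1.16579424 / 1.05510300 = 1.10491036
Annualized real rate = 1.10491036^(1/2) − 1 = 5.1147% → 5.11%.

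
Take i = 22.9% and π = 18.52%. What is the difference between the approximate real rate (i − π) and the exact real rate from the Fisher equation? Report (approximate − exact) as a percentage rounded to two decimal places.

0.68%

Approximate: r ≈ 22.900% − 18.520% = 4.3800%
Exact: (1 + 0.2290)/(1 + 0.1852) − 1 = 3.6956%
Error = 4.3800% − 3.6956% = 0.6844% → 0.68%.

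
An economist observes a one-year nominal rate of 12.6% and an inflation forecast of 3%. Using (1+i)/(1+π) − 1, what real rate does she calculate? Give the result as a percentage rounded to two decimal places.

1 + r = 1.12600 / 1.03000 = 1.093204
r = 1.093204 − 1 = 9.3204%, i.e. 9.32%.

9.32%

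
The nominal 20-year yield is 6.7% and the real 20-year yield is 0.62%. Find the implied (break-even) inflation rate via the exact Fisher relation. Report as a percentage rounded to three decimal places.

6.043%

(1 + π) = (1 + i)/(1 + r) = 1.06700 / 1.00620 = 1.0604254
Break-even inflation = 1.0604254 − 1 → 6.043%.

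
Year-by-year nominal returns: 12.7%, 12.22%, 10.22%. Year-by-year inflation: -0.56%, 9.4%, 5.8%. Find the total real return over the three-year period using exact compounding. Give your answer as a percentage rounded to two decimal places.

21.11%

Compound the nominal returns: 1.1270 × 1.1222 × 1.1022 = 1.393974.
Compound inflation: 0.9944 × 1.0940 × 1.0580 = 1.150970.
Deflate: 1.393974 / 1.150970 = 1.211129.
Total real return = 1.211129 − 1 → 21.11%.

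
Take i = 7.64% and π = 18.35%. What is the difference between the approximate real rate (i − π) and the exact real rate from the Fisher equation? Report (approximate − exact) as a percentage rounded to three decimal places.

-1.661%

Approximate: r ≈ 7.640% − 18.350% = -10.7100%
Exact: (1 + 0.0764)/(1 + 0.1835) − 1 = -9.0494%
Error = -10.7100% − (-9.0494%) = -1.6606% → -1.661%.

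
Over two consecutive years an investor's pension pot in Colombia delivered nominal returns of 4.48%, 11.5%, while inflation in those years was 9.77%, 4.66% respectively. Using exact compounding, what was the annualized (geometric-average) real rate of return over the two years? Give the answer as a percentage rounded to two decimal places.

0.70%

Compound the nominal returns: 1.0448 × 1.1150 = 1.16495200.
Compound inflation: 1.0977 × 1.0466 = 1.14885282.
Deflate: 1.16495200 / 1.14885282 = 1.01401327.
Annualized real rate = 1.01401327^(1/2) − 1 = 0.6982% → 0.70%.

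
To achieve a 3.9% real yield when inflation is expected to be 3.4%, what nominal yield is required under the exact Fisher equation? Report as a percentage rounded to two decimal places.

(1 + i) = (1 + r)(1 + π) = 1.03900 × 1.03400 = 1.074326
i = 1.074326 − 1, so the required nominal rate is 7.43%.

7.43%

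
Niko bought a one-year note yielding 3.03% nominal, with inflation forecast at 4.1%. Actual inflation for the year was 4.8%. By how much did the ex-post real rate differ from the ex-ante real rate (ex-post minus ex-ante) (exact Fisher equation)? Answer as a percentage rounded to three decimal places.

Ex-ante: (1 + 0.0303)/(1 + 0.0410) − 1 = -1.0279%
Ex-post: (1 + 0.0303)/(1 + 0.0480) − 1 = -1.6889%
Difference (ex-post − ex-ante) = -0.6611% → -0.661%.

-0.661%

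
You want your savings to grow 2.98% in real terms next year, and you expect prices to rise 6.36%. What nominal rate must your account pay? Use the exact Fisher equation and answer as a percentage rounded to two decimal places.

(1 + i) = (1 + r)(1 + π) = 1.02980 × 1.06360 = 1.09529528
i = 1.09529528 − 1, so the required nominal rate is 9.53%.

9.53%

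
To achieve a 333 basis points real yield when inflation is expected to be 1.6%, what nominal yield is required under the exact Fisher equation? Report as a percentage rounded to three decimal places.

4.983%

(1 + i) = (1 + r)(1 + π) = 1.03330 × 1.01600 = 1.0498328
i = 1.0498328 − 1, so the required nominal rate is 4.983%.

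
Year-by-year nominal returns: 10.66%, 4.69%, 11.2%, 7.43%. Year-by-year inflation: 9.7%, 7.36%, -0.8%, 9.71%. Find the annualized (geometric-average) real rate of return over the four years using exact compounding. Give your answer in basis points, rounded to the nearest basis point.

194 basis points

Compound the nominal returns: 1.1066 × 1.0469 × 1.1120 × 1.0743 = 1.38396857.
Compound inflation: 1.0970 × 1.0736 × 0.9920 × 1.0971 = 1.28176089.
Deflate: 1.38396857 / 1.28176089 = 1.07974005.
Annualized real rate = 1.07974005^(1/4) − 1 = 1.9365% → 194 basis points.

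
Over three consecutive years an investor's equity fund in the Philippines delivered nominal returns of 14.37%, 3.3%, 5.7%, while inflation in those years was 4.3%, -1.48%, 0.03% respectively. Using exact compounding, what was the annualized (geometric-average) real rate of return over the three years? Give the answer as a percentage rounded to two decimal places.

6.70%

Nominal growth factor = 1.1437 × 1.0330 × 1.0570 = 1.24878430
Price-level growth factor = 1.0430 × 0.9852 × 1.0003 = 1.02787187
Real growth factor = 1.24878430 / 1.02787187 = 1.21492215
Annualized real rate = 1.21492215^(1/3) − 1 = 6.7045% → 6.70%.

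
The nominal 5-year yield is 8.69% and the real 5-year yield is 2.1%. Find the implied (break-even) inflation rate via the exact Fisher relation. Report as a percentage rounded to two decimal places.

6.45%

(1 + π) = (1 + i)/(1 + r) = 1.08690 / 1.02100 = 1.064545
Break-even inflation = 1.064545 − 1 → 6.45%.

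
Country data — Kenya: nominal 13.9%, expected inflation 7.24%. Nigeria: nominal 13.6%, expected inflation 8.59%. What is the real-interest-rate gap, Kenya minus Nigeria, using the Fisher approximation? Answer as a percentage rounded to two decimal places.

1.65%

Kenya: 13.9% − 7.24% = 6.660%
Nigeria: 13.6% − 8.59% = 5.010%
Differential = 1.650% → 1.65%.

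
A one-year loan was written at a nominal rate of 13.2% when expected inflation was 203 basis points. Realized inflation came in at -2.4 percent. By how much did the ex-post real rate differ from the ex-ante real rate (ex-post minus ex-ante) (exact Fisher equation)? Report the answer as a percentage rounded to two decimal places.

Ex-ante: (1 + 0.1320)/(1 + 0.0203) − 1 = 10.9478%
Ex-post: (1 + 0.1320)/(1 − 0.0240) − 1 = 15.9836%
Difference (ex-post − ex-ante) = 5.0358% → 5.04%.

5.04%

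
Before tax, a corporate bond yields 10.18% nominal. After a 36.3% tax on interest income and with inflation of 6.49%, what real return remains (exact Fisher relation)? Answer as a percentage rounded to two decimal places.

-0.01%

After-tax nominal return = 10.18% × (1 − 0.363) = 6.48466%.
1 + r = 1.0648466 / 1.06490 = 0.9999499
After-tax real rate = 0.9999499 − 1 → -0.01%.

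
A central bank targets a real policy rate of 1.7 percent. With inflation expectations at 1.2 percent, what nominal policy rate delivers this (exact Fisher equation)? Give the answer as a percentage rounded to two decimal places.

2.92%

(1 + i) = (1 + r)(1 + π) = 1.01700 × 1.01200 = 1.029204
i = 1.029204 − 1, so the required nominal rate is 2.92%.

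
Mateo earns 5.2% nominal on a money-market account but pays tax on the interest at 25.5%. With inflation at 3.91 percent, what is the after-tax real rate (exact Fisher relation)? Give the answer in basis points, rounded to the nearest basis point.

-3 basis points

After-tax nominal return = 5.2% × (1 − 0.255) = 3.8740%.
1 + r = 1.03874 / 1.03910 = 0.999654
After-tax real rate = 0.999654 − 1 → -3 basis points.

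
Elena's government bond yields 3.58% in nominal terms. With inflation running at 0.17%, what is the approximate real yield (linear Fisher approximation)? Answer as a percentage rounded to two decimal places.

3.41%

r ≈ i − π = 3.58% − 0.17% = 3.41%.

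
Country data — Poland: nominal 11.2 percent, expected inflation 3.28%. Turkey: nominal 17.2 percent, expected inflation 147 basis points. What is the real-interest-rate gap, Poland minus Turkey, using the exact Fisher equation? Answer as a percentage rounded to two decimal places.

-7.83%

Poland: (1 + 0.1120)/(1 + 0.0328) − 1 = 7.6685%
Turkey: (1 + 0.1720)/(1 + 0.0147) − 1 = 15.5021%
Differential = 7.6685% − 15.5021% = -7.8336% → -7.83%.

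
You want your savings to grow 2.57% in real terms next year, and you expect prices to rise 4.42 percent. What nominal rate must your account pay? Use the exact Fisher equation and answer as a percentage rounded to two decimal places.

7.10%

(1 + i) = (1 + r)(1 + π) = 1.02570 × 1.04420 = 1.07103594
i = 1.07103594 − 1, so the required nominal rate is 7.10%.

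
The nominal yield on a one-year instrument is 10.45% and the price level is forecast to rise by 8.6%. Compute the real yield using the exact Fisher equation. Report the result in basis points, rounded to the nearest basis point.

170 basis points

By the Fisher equation, 1 + r = (1 + i)/(1 + π).
1 + r = 1.10450 / 1.08600 = 1.017035
r = 1.017035 − 1 = 1.7035%, i.e. 170 basis points.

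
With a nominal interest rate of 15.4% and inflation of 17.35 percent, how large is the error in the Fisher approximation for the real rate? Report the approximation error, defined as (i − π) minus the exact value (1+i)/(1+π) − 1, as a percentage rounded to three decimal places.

-0.288%

Approximate: r ≈ 15.400% − 17.350% = -1.9500%
Exact: (1 + 0.1540)/(1 + 0.1735) − 1 = -1.6617%
Error = -1.9500% − (-1.6617%) = -0.2883% → -0.288%.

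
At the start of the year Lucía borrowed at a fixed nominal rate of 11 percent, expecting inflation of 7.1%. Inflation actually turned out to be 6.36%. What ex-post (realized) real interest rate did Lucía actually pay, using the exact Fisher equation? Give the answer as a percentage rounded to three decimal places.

Ex-post: (1 + 0.1100)/(1 + 0.0636) − 1 = 4.36254%
So the realized real rate is 4.363%.

4.363%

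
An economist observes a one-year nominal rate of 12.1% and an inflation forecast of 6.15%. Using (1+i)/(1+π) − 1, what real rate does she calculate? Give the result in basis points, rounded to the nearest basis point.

By the Fisher relation, 1 + r = (1 + i)/(1 + π).
1 + r = 1.12100 / 1.06150 = 1.056053
r = 1.056053 − 1 = 5.6053%, i.e. 561 basis points.

561 basis points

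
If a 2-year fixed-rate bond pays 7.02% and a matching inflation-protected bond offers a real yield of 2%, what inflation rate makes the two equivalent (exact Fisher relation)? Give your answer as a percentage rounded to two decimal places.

4.92%

(1 + π) = (1 + i)/(1 + r) = 1.07020 / 1.02000 = 1.049216
Break-even inflation = 1.049216 − 1 → 4.92%.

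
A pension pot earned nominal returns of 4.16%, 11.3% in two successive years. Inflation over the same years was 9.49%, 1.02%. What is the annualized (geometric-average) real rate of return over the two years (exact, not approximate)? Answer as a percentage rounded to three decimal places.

2.378%

Nominal growth factor = 1.0416 × 1.1130 = 1.15930080
Price-level growth factor = 1.0949 × 1.0102 = 1.10606798
Real growth factor = 1.15930080 / 1.10606798 = 1.04812798
Annualized real rate = 1.04812798^(1/2) − 1 = 2.3781% → 2.378%.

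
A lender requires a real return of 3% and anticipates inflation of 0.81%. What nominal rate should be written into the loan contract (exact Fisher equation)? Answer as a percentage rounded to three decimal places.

3.834%

(1 + i) = (1 + r)(1 + π) = 1.03000 × 1.00810 = 1.038343
i = 1.038343 − 1, so the required nominal rate is 3.834%.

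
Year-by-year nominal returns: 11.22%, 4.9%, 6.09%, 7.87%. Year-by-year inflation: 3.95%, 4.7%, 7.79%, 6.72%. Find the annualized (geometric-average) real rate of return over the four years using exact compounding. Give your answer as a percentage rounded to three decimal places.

1.621%

Nominal growth factor = 1.1122 × 1.0490 × 1.0609 × 1.0787 = 1.33516060
Price-level growth factor = 1.0395 × 1.0470 × 1.0779 × 1.0672 = 1.25197444
Real growth factor = 1.33516060 / 1.25197444 = 1.06644397
Annualized real rate = 1.06644397^(1/4) − 1 = 1.6212% → 1.621%.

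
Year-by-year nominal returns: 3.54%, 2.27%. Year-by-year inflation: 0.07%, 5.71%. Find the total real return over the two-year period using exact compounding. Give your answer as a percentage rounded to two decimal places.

Compound the nominal returns: 1.0354 × 1.0227 = 1.058904.
Compound inflation: 1.0007 × 1.0571 = 1.057840.
Deflate: 1.058904 / 1.057840 = 1.001005.
Total real return = 1.001005 − 1 → 0.10%.

0.10%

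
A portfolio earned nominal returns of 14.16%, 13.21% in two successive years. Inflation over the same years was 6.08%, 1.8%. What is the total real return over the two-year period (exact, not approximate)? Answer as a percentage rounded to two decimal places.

19.68%

Nominal growth factor = 1.1416 × 1.1321 = 1.292405
Price-level growth factor = 1.0608 × 1.0180 = 1.079894
Real growth factor = 1.292405 / 1.079894 = 1.196789
Total real return = 1.196789 − 1 → 19.68%.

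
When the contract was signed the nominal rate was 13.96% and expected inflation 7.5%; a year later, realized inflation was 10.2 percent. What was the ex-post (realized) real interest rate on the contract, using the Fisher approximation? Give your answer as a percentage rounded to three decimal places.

3.760%

Ex-post: 13.96% − 10.2% = 3.760%
So the realized real rate is 3.760%.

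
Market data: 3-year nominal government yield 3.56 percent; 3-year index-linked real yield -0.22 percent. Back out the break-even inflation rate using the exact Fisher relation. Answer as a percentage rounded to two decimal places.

(1 + π) = (1 + i)/(1 + r) = 1.03560 / 0.99780 = 1.037883
Break-even inflation = 1.037883 − 1 → 3.79%.

3.79%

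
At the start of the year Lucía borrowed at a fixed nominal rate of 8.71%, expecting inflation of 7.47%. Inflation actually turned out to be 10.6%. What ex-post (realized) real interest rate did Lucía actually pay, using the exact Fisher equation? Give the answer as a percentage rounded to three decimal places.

-1.709%

Ex-post: (1 + 0.0871)/(1 + 0.1060) − 1 = -1.7089%
So the realized real rate is -1.709%.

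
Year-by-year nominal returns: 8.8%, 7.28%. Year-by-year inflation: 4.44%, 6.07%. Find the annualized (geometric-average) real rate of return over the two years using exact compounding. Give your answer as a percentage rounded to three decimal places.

Compound the nominal returns: 1.0880 × 1.0728 = 1.167206400.
Compound inflation: 1.0444 × 1.0607 = 1.107795080.
Deflate: 1.167206400 / 1.107795080 = 1.053630244.
Annualized real rate = 1.053630244^(1/2) − 1 = 2.64649% → 2.646%.

2.646%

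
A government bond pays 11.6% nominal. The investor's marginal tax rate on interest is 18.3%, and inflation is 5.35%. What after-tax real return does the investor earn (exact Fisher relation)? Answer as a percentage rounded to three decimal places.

3.918%

After-tax nominal return = 11.6% × (1 − 0.183) = 9.4772%.
1 + r = 1.094772 / 1.05350 = 1.039176
After-tax real rate = 1.039176 − 1 → 3.918%.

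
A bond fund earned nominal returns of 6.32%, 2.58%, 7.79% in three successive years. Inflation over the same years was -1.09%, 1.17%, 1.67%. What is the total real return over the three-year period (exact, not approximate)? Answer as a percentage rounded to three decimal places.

15.550%

Compound the nominal returns: 1.0632 × 1.0258 × 1.0779 = 1.175591.
Compound inflation: 0.9891 × 1.0117 × 1.0167 = 1.017384.
Deflate: 1.175591 / 1.017384 = 1.155504.
Total real return = 1.155504 − 1 → 15.550%.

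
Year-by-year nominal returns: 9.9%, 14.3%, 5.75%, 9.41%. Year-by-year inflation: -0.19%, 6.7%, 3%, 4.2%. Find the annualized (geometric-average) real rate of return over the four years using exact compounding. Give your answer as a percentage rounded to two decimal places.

Nominal growth factor = 1.0990 × 1.1430 × 1.0575 × 1.0941 = 1.45338715
Price-level growth factor = 0.9981 × 1.0670 × 1.0300 × 1.0420 = 1.14299260
Real growth factor = 1.45338715 / 1.14299260 = 1.27156305
Annualized real rate = 1.27156305^(1/4) − 1 = 6.1902% → 6.19%.

6.19%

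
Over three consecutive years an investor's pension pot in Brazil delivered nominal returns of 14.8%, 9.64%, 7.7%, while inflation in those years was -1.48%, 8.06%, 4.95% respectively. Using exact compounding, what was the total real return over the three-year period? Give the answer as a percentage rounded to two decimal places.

Compound the nominal returns: 1.1480 × 1.0964 × 1.0770 = 1.355585.
Compound inflation: 0.9852 × 1.0806 × 1.0495 = 1.117305.
Deflate: 1.355585 / 1.117305 = 1.213263.
Total real return = 1.213263 − 1 → 21.33%.

21.33%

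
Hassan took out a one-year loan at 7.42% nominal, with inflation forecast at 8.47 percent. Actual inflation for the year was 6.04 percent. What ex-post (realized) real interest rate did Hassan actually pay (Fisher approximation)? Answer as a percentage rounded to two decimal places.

1.38%

Ex-post: 7.42% − 6.04% = 1.380%
So the realized real rate is 1.38%.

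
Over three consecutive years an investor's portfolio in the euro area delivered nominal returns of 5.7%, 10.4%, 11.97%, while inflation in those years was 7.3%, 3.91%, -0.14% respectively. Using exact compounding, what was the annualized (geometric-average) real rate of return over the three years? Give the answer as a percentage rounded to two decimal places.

5.48%

Nominal growth factor = 1.0570 × 1.1040 × 1.1197 = 1.30660928
Price-level growth factor = 1.0730 × 1.0391 × 0.9986 = 1.11339336
Real growth factor = 1.30660928 / 1.11339336 = 1.17353787
Annualized real rate = 1.17353787^(1/3) − 1 = 5.4789% → 5.48%.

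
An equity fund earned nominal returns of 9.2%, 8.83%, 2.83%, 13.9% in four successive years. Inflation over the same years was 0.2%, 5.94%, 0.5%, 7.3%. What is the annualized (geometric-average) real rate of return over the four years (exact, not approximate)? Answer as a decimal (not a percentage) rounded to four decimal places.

0.0501

Compound the nominal returns: 1.0920 × 1.0883 × 1.0283 × 1.1390 = 1.39192177.
Compound inflation: 1.0020 × 1.0594 × 1.0050 × 1.0730 = 1.14470472.
Deflate: 1.39192177 / 1.14470472 = 1.21596578.
Annualized real rate = 1.21596578^(1/4) − 1 = 5.0099% → 0.0501.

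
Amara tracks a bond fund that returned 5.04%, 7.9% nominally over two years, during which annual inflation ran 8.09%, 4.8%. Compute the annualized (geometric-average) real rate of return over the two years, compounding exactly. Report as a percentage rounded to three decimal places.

Compound the nominal returns: 1.0504 × 1.0790 = 1.13338160.
Compound inflation: 1.0809 × 1.0480 = 1.13278320.
Deflate: 1.13338160 / 1.13278320 = 1.00052826.
Annualized real rate = 1.00052826^(1/2) − 1 = 0.0264% → 0.026%.

0.026%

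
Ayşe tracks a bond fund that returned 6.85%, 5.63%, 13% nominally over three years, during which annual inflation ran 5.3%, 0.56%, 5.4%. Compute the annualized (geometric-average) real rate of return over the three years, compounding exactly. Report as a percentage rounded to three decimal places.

Compound the nominal returns: 1.0685 × 1.0563 × 1.1300 = 1.27538190.
Compound inflation: 1.0530 × 1.0056 × 1.0540 = 1.11607723.
Deflate: 1.27538190 / 1.11607723 = 1.14273625.
Annualized real rate = 1.14273625^(1/3) − 1 = 4.5479% → 4.548%.

4.548%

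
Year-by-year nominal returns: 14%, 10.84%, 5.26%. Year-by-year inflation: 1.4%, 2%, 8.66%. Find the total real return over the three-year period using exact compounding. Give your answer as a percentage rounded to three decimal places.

18.347%

Compound the nominal returns: 1.1400 × 1.1084 × 1.0526 = 1.330040.
Compound inflation: 1.0140 × 1.0200 × 1.0866 = 1.123849.
Deflate: 1.330040 / 1.123849 = 1.183469.
Total real return = 1.183469 − 1 → 18.347%.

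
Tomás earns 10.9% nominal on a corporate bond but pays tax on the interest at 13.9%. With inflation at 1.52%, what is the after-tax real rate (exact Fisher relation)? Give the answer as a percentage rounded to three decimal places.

After-tax nominal return = 10.9% × (1 − 0.139) = 9.3849%.
1 + r = 1.093849 / 1.01520 = 1.077471
After-tax real rate = 1.077471 − 1 → 7.747%.

7.747%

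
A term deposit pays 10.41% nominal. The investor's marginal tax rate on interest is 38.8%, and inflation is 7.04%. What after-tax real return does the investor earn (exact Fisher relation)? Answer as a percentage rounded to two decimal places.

-0.63%

After-tax nominal return = 10.41% × (1 − 0.388) = 6.37092%.
1 + r = 1.0637092 / 1.07040 = 0.993749
After-tax real rate = 0.993749 − 1 → -0.63%.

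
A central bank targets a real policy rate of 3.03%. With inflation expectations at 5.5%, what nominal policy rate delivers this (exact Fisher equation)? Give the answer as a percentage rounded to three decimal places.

(1 + i) = (1 + r)(1 + π) = 1.03030 × 1.05500 = 1.0869665
i = 1.0869665 − 1, so the required nominal rate is 8.697%.

8.697%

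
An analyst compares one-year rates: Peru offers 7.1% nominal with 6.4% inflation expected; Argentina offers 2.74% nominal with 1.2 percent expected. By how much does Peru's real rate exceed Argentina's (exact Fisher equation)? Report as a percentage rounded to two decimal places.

Peru: (1 + 0.0710)/(1 + 0.0640) − 1 = 0.6579%
Argentina: (1 + 0.0274)/(1 + 0.0120) − 1 = 1.5217%
Differential = 0.6579% − 1.5217% = -0.8638% → -0.86%.

-0.86%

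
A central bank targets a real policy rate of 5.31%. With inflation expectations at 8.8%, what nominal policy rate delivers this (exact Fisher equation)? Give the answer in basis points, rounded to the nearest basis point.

1458 basis points

(1 + i) = (1 + r)(1 + π) = 1.05310 × 1.08800 = 1.1457728
i = 1.1457728 − 1, so the required nominal rate is 1458 basis points.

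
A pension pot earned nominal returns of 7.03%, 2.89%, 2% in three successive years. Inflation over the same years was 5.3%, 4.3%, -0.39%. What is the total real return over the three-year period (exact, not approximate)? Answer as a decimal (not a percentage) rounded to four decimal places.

0.0267

Compound the nominal returns: 1.0703 × 1.0289 × 1.0200 = 1.123256.
Compound inflation: 1.0530 × 1.0430 × 0.9961 = 1.093996.
Deflate: 1.123256 / 1.093996 = 1.026747.
Total real return = 1.026747 − 1 → 0.0267.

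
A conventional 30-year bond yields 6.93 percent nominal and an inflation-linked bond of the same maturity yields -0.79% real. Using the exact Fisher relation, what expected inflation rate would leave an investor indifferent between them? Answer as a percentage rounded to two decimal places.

7.78%

(1 + π) = (1 + i)/(1 + r) = 1.06930 / 0.99210 = 1.077815
Break-even inflation = 1.077815 − 1 → 7.78%.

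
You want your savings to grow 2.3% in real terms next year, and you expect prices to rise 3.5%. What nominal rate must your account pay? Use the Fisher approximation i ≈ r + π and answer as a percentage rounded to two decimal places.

i ≈ r + π = 2.3% + 3.5% = 5.80%.

5.80%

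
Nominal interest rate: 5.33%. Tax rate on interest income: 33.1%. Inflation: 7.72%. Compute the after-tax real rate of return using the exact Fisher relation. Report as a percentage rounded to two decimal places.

After-tax nominal return = 5.33% × (1 − 0.331) = 3.56577%.
1 + r = 1.0356577 / 1.07720 = 0.961435
After-tax real rate = 0.961435 − 1 → -3.86%.

-3.86%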